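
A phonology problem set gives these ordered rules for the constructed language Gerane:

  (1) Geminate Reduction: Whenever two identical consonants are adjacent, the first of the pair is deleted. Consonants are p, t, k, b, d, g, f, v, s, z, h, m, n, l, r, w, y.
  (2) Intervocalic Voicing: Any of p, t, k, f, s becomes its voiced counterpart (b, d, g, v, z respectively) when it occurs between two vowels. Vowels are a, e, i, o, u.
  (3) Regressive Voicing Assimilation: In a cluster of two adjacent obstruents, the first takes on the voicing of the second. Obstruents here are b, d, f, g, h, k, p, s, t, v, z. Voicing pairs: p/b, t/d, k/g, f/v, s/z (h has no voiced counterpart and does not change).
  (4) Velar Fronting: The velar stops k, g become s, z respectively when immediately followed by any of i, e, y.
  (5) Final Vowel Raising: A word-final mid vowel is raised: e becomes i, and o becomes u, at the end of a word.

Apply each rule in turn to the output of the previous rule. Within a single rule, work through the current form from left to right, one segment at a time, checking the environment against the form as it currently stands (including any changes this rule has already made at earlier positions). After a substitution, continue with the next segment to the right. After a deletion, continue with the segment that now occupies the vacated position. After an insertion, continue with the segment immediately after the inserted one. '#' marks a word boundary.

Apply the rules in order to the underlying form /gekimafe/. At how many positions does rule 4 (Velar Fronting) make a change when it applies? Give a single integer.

(1) Geminate Reduction: no change — [gekimafe]
(2) Intervocalic Voicing: [gekimafe] → [gegimave]
(3) Regressive Voicing Assimilation: no change — [gegimave]
(4) Velar Fronting: [gegimave] → [zezimave]
(5) Final Vowel Raising: [zezimave] → [zezimavi]
Rule 4 changed 2 position(s).

2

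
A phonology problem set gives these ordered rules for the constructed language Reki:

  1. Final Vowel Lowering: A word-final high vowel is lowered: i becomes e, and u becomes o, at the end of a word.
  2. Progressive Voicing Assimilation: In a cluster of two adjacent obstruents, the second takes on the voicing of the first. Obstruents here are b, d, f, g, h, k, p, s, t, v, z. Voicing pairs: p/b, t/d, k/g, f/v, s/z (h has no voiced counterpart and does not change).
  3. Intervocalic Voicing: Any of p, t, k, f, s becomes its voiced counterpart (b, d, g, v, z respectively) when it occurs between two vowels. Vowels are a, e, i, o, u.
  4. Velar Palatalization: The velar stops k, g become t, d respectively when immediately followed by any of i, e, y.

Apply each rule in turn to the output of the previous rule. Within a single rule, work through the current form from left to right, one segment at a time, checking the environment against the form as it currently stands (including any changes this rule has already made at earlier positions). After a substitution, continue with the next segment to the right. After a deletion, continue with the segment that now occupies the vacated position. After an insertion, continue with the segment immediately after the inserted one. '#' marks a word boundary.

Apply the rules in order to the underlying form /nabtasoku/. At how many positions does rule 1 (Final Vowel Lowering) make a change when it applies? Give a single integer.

1

1 Final Vowel Lowering: [nabtasoku] → [nabtasoko]
2 Progressive Voicing Assimilation: [nabtasoko] → [nabdasoko]
3 Intervocalic Voicing: [nabdasoko] → [nabdazogo]
4 Velar Palatalization: no change — [nabdazogo]
Rule 1 changed 1 position(s).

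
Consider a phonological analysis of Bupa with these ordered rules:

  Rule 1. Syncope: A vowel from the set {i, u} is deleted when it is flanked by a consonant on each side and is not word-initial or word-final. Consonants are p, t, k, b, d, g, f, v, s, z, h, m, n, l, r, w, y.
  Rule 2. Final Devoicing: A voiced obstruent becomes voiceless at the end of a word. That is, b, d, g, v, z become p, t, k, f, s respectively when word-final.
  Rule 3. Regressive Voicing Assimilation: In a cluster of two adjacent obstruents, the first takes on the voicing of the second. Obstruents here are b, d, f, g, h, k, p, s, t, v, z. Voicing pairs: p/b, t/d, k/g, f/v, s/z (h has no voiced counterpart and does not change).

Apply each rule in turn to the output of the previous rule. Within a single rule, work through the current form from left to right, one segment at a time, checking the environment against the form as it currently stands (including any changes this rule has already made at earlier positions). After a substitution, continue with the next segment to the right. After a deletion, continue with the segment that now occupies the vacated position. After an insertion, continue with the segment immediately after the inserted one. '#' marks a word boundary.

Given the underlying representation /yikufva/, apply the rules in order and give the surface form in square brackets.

Rule 1 Syncope: [yikufva] → [ykfva]
Rule 2 Final Devoicing: no change — [ykfva]
Rule 3 Regressive Voicing Assimilation: [ykfva] → [ykvva]

[ykvva]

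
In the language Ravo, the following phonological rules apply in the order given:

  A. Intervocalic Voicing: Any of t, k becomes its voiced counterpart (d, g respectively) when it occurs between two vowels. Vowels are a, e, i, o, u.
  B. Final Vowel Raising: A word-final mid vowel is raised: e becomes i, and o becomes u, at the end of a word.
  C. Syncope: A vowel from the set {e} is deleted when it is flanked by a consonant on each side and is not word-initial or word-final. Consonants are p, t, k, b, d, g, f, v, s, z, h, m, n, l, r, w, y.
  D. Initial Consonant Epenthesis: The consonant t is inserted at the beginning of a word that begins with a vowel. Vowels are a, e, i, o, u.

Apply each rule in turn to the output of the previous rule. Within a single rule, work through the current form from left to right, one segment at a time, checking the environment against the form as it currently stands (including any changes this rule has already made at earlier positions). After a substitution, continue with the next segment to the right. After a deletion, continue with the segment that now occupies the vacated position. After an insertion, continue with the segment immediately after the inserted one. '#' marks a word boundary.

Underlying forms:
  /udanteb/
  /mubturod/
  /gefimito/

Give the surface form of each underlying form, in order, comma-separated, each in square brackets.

/udanteb/:
  A Intervocalic Voicing: no change — [udanteb]
  B Final Vowel Raising: no change — [udanteb]
  C Syncope: [udanteb] → [udantb]
  D Initial Consonant Epenthesis: [udantb] → [tudantb]
/mubturod/:
  A Intervocalic Voicing: no change — [mubturod]
  B Final Vowel Raising: no change — [mubturod]
  C Syncope: no change — [mubturod]
  D Initial Consonant Epenthesis: no change — [mubturod]
/gefimito/:
  A Intervocalic Voicing: [gefimito] → [gefimido]
  B Final Vowel Raising: [gefimido] → [gefimidu]
  C Syncope: [gefimidu] → [gfimidu]
  D Initial Consonant Epenthesis: no change — [gfimidu]

[tudantb], [mubturod], [gfimidu]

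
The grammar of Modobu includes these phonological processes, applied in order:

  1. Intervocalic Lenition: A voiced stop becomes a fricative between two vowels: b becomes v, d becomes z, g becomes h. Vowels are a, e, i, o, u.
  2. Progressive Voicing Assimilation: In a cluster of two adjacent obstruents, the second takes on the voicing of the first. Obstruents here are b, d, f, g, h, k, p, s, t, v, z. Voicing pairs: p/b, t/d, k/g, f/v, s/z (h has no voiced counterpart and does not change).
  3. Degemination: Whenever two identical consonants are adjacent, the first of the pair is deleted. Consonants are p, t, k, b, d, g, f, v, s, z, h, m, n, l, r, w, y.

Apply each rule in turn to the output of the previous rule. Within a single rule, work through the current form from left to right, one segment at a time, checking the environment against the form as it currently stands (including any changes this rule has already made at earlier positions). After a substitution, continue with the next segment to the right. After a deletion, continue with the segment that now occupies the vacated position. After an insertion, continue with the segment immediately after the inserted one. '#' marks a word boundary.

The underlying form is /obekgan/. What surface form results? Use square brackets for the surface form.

1 Intervocalic Lenition: [obekgan] → [ovekgan]
2 Progressive Voicing Assimilation: [ovekgan] → [ovekkan]
3 Degemination: [ovekkan] → [ovekan]

[ovekan]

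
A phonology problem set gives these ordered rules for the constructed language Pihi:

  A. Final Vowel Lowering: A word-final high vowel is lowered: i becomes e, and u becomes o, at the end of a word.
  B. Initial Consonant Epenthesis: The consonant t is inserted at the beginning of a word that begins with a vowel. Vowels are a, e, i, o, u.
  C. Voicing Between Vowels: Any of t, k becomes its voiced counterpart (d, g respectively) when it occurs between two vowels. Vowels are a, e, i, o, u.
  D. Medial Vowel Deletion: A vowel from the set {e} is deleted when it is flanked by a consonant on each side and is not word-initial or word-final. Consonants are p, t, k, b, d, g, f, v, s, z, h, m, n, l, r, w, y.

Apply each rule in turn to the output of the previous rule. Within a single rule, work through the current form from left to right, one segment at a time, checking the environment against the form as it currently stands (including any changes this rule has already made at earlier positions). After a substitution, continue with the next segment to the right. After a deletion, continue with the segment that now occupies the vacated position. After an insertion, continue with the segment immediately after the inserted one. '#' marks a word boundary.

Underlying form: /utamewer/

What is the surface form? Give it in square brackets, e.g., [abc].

A Final Vowel Lowering: no change — [utamewer]
B Initial Consonant Epenthesis: [utamewer] → [tutamewer]
C Voicing Between Vowels: [tutamewer] → [tudamewer]
D Medial Vowel Deletion: [tudamewer] → [tudamwr]

[tudamwr]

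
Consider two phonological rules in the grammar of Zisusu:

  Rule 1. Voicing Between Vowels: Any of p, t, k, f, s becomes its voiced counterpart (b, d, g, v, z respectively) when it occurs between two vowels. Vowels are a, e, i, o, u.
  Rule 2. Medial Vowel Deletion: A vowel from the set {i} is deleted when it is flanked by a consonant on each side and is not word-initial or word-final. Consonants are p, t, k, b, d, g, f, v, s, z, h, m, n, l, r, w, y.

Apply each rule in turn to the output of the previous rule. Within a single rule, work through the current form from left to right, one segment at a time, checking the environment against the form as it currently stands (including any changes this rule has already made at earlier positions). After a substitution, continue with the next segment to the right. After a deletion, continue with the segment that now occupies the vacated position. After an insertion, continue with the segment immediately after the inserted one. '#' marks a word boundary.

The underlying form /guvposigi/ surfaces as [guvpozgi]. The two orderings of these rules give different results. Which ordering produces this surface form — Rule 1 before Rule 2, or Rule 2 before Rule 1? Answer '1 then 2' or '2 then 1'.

Order 1 then 2:
  1 Voicing Between Vowels: [guvposigi] → [guvpozigi]
  2 Medial Vowel Deletion: [guvpozigi] → [guvpozgi]
  result: [guvpozgi]
Order 2 then 1:
  2 Medial Vowel Deletion: [guvposigi] → [guvposgi]
  1 Voicing Between Vowels: no change — [guvposgi]
  result: [guvposgi]

1 then 2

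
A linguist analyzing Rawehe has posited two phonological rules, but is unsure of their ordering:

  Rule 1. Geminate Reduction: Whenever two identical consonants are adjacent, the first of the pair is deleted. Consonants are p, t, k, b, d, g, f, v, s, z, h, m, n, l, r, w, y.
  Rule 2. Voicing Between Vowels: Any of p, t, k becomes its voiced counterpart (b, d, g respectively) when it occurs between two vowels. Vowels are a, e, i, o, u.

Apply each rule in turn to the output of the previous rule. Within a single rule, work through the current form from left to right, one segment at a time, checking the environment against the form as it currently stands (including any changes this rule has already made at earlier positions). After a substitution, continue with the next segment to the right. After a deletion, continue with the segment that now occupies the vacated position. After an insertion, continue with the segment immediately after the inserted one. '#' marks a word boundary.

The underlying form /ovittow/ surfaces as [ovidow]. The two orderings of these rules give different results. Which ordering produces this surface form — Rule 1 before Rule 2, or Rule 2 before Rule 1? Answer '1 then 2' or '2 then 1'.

Order 1 then 2:
  1 Geminate Reduction: [ovittow] → [ovitow]
  2 Voicing Between Vowels: [ovitow] → [ovidow]
  result: [ovidow]
Order 2 then 1:
  2 Voicing Between Vowels: no change — [ovittow]
  1 Geminate Reduction: [ovittow] → [ovitow]
  result: [ovitow]

1 then 2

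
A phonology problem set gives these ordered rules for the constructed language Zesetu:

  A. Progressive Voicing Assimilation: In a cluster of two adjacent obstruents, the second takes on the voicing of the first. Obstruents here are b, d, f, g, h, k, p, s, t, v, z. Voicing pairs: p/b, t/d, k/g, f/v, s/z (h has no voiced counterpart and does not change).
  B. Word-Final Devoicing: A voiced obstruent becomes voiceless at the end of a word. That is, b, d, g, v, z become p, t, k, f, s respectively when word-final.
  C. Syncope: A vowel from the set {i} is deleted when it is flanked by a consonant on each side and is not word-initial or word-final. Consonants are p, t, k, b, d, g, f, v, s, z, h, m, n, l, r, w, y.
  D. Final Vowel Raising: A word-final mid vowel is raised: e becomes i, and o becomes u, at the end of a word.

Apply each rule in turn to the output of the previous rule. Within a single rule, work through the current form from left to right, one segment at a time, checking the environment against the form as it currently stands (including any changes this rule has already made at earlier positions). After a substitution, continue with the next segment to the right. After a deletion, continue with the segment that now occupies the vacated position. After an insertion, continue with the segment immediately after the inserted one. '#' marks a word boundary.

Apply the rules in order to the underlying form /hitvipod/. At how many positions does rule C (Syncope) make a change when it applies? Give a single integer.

2

A Progressive Voicing Assimilation: [hitvipod] → [hitfipod]
B Word-Final Devoicing: [hitfipod] → [hitfipot]
C Syncope: [hitfipot] → [htfpot]
D Final Vowel Raising: no change — [htfpot]
Rule C changed 2 position(s).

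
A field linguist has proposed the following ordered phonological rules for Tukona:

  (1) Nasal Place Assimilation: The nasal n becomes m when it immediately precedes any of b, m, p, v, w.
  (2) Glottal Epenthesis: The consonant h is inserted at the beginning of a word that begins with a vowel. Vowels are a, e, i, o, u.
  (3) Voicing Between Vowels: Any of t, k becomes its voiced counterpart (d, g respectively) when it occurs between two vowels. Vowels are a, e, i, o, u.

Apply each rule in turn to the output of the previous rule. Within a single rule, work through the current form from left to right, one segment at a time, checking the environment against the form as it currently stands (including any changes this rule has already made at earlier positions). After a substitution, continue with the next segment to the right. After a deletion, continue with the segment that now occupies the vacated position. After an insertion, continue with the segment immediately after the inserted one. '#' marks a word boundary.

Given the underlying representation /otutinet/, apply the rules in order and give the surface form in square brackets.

(1) Nasal Place Assimilation: no change — [otutinet]
(2) Glottal Epenthesis: [otutinet] → [hotutinet]
(3) Voicing Between Vowels: [hotutinet] → [hodudinet]

[hodudinet]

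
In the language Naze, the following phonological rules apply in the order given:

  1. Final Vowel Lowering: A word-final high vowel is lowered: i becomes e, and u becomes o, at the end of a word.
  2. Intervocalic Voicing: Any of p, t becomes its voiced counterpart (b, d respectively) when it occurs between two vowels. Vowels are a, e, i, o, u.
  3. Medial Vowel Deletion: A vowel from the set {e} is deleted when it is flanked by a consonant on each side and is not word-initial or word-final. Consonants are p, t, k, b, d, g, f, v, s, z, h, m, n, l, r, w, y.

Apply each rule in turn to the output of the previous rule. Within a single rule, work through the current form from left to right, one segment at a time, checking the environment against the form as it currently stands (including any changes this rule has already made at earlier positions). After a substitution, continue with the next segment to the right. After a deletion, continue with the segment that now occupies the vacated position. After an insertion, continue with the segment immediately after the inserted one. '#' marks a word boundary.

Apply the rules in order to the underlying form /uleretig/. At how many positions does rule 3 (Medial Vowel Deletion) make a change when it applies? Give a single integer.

2

1 Final Vowel Lowering: no change — [uleretig]
2 Intervocalic Voicing: [uleretig] → [uleredig]
3 Medial Vowel Deletion: [uleredig] → [ulrdig]
Rule 3 changed 2 position(s).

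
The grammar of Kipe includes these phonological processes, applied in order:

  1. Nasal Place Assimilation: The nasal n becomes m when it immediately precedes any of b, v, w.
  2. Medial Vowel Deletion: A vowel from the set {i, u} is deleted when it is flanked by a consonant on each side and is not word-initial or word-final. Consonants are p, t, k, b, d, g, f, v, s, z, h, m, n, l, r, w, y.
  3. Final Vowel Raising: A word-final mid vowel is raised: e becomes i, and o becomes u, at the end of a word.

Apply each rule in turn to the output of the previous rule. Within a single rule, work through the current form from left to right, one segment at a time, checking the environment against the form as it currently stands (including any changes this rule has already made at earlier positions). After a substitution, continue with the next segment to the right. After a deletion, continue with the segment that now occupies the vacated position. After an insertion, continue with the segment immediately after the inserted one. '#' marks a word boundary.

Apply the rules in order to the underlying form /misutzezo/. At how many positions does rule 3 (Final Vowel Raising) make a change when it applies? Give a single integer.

1

1 Nasal Place Assimilation: no change — [misutzezo]
2 Medial Vowel Deletion: [misutzezo] → [mstzezo]
3 Final Vowel Raising: [mstzezo] → [mstzezu]
Rule 3 changed 1 position(s).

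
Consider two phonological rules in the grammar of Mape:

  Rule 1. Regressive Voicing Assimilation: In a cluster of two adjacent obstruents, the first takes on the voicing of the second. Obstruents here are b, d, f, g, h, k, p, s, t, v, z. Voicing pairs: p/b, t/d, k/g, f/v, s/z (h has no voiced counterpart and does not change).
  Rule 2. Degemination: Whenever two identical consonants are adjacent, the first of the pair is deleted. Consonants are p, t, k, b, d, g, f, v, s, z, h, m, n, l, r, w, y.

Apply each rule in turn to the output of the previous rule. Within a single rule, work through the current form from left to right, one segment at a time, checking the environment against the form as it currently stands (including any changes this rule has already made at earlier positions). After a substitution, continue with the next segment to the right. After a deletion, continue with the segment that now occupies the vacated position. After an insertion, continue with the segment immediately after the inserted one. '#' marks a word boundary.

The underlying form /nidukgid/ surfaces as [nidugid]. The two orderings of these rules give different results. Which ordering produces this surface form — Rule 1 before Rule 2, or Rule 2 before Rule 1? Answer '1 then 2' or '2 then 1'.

1 then 2

Order 1 then 2:
  1 Regressive Voicing Assimilation: [nidukgid] → [niduggid]
  2 Degemination: [niduggid] → [nidugid]
  result: [nidugid]
Order 2 then 1:
  2 Degemination: no change — [nidukgid]
  1 Regressive Voicing Assimilation: [nidukgid] → [niduggid]
  result: [niduggid]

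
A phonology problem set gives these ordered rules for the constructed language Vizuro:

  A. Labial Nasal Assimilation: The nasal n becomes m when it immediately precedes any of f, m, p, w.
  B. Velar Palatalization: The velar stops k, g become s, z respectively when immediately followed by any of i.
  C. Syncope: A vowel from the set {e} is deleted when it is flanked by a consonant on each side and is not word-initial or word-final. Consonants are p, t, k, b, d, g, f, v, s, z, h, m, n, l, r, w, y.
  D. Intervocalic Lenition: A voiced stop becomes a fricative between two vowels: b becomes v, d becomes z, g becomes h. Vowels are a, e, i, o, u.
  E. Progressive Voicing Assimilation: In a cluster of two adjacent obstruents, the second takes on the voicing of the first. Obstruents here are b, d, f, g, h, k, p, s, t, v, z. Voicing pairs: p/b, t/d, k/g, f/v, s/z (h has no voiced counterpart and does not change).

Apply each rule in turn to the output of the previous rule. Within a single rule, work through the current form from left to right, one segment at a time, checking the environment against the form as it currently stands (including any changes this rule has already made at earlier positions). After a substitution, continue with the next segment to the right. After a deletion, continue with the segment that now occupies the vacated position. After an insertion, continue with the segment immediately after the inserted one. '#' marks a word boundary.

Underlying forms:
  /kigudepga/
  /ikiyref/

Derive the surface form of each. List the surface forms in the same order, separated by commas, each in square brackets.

/kigudepga/:
  A Labial Nasal Assimilation: no change — [kigudepga]
  B Velar Palatalization: [kigudepga] → [sigudepga]
  C Syncope: [sigudepga] → [sigudpga]
  D Intervocalic Lenition: [sigudpga] → [sihudpga]
  E Progressive Voicing Assimilation: [sihudpga] → [sihudbga]
/ikiyref/:
  A Labial Nasal Assimilation: no change — [ikiyref]
  B Velar Palatalization: [ikiyref] → [isiyref]
  C Syncope: [isiyref] → [isiyrf]
  D Intervocalic Lenition: no change — [isiyrf]
  E Progressive Voicing Assimilation: no change — [isiyrf]

[sihudbga], [isiyrf]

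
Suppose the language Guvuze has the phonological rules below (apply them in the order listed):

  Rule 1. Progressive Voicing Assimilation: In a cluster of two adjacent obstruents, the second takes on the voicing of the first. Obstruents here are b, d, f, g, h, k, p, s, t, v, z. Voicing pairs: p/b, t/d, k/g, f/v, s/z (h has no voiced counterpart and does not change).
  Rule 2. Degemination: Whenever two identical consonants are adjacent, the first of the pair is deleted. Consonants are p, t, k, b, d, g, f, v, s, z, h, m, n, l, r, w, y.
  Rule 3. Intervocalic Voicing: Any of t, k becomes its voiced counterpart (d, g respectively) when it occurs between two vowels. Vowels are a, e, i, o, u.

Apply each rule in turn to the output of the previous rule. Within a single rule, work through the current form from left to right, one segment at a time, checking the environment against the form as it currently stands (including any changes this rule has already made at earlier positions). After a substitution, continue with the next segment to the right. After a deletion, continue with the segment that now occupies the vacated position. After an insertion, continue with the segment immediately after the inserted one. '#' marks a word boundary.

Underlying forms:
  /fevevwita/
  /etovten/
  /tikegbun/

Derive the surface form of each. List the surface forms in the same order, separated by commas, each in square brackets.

[fevevwida], [edovden], [tigegbun]

/fevevwita/:
  Rule 1 Progressive Voicing Assimilation: no change — [fevevwita]
  Rule 2 Degemination: no change — [fevevwita]
  Rule 3 Intervocalic Voicing: [fevevwita] → [fevevwida]
/etovten/:
  Rule 1 Progressive Voicing Assimilation: [etovten] → [etovden]
  Rule 2 Degemination: no change — [etovden]
  Rule 3 Intervocalic Voicing: [etovden] → [edovden]
/tikegbun/:
  Rule 1 Progressive Voicing Assimilation: no change — [tikegbun]
  Rule 2 Degemination: no change — [tikegbun]
  Rule 3 Intervocalic Voicing: [tikegbun] → [tigegbun]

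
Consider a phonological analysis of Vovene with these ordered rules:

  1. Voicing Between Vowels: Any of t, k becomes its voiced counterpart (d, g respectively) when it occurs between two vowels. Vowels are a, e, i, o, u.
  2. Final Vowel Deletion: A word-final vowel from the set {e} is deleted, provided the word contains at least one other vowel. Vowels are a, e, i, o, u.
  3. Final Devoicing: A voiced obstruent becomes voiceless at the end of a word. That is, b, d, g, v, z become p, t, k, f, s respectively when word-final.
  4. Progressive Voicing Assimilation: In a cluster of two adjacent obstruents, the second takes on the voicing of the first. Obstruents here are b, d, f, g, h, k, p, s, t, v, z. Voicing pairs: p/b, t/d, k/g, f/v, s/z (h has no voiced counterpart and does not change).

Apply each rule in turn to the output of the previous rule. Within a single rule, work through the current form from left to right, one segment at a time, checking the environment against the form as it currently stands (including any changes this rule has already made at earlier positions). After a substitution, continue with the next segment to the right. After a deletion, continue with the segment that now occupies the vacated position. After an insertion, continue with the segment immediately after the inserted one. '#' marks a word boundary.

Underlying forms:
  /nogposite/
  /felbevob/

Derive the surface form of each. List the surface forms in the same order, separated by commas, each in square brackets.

/nogposite/:
  1 Voicing Between Vowels: [nogposite] → [nogposide]
  2 Final Vowel Deletion: [nogposide] → [nogposid]
  3 Final Devoicing: [nogposid] → [nogposit]
  4 Progressive Voicing Assimilation: [nogposit] → [nogbosit]
/felbevob/:
  1 Voicing Between Vowels: no change — [felbevob]
  2 Final Vowel Deletion: no change — [felbevob]
  3 Final Devoicing: [felbevob] → [felbevop]
  4 Progressive Voicing Assimilation: no change — [felbevop]

[nogbosit], [felbevop]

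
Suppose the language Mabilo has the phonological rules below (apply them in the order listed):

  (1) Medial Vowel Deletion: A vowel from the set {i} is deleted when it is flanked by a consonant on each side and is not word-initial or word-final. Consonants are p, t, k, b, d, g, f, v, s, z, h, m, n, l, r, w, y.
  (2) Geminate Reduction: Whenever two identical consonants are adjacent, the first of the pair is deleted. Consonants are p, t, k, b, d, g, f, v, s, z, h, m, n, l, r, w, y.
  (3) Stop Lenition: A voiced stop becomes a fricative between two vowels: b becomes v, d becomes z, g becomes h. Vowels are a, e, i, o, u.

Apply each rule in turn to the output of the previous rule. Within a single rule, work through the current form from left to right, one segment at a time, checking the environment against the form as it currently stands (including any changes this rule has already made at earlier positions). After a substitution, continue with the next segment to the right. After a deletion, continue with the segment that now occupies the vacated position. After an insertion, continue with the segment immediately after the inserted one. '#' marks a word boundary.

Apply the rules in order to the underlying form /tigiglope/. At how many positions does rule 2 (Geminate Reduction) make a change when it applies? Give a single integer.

(1) Medial Vowel Deletion: [tigiglope] → [tgglope]
(2) Geminate Reduction: [tgglope] → [tglope]
(3) Stop Lenition: no change — [tglope]
Rule 2 changed 1 position(s).

1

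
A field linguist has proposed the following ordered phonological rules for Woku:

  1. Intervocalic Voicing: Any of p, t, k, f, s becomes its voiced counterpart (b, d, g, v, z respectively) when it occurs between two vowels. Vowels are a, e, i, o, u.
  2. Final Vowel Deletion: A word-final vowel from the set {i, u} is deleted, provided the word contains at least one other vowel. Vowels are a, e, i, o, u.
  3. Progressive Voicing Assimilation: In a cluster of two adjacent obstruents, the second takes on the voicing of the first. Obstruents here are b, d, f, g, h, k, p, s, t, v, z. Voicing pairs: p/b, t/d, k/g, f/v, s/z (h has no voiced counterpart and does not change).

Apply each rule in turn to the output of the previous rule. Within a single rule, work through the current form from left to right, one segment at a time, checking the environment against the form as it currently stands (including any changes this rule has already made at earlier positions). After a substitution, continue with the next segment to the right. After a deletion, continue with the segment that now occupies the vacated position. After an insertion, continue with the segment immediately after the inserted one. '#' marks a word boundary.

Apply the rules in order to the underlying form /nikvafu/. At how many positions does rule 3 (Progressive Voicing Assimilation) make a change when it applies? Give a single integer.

1 Intervocalic Voicing: [nikvafu] → [nikvavu]
2 Final Vowel Deletion: [nikvavu] → [nikvav]
3 Progressive Voicing Assimilation: [nikvav] → [nikfav]
Rule 3 changed 1 position(s).

1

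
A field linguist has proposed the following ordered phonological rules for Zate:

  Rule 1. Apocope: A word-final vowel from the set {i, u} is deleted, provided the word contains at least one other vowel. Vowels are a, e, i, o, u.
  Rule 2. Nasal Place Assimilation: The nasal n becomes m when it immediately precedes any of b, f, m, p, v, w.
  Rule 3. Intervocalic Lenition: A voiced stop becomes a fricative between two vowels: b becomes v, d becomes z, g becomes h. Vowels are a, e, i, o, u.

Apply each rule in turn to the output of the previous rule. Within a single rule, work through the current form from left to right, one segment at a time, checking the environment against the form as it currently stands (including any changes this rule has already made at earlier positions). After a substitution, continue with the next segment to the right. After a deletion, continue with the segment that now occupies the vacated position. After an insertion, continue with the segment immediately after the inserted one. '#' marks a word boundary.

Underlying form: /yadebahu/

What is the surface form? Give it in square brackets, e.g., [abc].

Rule 1 Apocope: [yadebahu] → [yadebah]
Rule 2 Nasal Place Assimilation: no change — [yadebah]
Rule 3 Intervocalic Lenition: [yadebah] → [yazevah]

[yazevah]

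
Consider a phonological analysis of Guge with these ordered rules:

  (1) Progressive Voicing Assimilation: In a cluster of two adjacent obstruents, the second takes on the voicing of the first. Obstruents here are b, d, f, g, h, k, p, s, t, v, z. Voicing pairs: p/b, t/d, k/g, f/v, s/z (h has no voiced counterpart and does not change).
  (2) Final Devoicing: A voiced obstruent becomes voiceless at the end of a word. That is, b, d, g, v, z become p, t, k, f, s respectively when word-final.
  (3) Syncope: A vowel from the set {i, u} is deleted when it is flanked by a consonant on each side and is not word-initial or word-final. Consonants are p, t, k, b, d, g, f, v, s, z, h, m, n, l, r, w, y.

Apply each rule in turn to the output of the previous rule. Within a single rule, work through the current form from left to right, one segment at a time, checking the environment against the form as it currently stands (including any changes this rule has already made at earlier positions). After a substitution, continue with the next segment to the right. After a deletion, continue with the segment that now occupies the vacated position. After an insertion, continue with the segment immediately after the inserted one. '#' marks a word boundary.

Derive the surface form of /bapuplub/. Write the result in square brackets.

[bapplp]

(1) Progressive Voicing Assimilation: no change — [bapuplub]
(2) Final Devoicing: [bapuplub] → [bapuplup]
(3) Syncope: [bapuplup] → [bapplp]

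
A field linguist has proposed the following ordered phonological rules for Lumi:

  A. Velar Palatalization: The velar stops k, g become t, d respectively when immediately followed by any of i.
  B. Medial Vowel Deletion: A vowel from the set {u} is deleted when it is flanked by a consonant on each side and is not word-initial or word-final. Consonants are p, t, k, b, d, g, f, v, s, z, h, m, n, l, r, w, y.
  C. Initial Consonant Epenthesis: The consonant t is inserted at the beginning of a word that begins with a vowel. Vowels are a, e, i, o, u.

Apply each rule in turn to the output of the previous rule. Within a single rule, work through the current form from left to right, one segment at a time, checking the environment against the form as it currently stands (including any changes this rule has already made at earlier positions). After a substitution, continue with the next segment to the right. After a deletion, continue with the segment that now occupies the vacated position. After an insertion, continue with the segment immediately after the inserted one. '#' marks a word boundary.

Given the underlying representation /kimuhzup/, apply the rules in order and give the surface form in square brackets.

A Velar Palatalization: [kimuhzup] → [timuhzup]
B Medial Vowel Deletion: [timuhzup] → [timhzp]
C Initial Consonant Epenthesis: no change — [timhzp]

[timhzp]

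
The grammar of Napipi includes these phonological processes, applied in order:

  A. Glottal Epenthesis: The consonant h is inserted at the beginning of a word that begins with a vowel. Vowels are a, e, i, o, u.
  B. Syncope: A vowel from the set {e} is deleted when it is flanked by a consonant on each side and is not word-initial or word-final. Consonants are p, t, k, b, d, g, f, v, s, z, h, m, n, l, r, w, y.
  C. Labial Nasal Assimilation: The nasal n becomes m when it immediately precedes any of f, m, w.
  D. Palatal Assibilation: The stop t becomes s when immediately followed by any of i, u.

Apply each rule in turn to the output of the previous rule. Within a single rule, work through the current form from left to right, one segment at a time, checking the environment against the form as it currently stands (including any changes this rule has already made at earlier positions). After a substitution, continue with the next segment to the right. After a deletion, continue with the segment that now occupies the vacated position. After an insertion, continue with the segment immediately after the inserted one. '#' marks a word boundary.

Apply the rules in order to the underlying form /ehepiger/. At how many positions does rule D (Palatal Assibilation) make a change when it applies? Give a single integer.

0

A Glottal Epenthesis: [ehepiger] → [hehepiger]
B Syncope: [hehepiger] → [hhpigr]
C Labial Nasal Assimilation: no change — [hhpigr]
D Palatal Assibilation: no change — [hhpigr]
Rule D changed 0 position(s).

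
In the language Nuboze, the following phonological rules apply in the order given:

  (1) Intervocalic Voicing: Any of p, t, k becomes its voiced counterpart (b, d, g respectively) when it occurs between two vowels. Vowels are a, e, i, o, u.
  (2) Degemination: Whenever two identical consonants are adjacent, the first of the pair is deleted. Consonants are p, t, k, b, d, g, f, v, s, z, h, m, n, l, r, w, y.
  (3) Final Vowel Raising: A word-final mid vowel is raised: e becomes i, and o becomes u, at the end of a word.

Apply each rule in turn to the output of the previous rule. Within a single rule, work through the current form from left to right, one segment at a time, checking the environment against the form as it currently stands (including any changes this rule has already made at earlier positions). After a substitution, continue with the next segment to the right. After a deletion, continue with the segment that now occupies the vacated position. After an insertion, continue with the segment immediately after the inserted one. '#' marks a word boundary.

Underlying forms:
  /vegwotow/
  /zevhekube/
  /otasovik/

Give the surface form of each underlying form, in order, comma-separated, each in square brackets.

[vegwodow], [zevhegubi], [odasovik]

/vegwotow/:
  (1) Intervocalic Voicing: [vegwotow] → [vegwodow]
  (2) Degemination: no change — [vegwodow]
  (3) Final Vowel Raising: no change — [vegwodow]
/zevhekube/:
  (1) Intervocalic Voicing: [zevhekube] → [zevhegube]
  (2) Degemination: no change — [zevhegube]
  (3) Final Vowel Raising: [zevhegube] → [zevhegubi]
/otasovik/:
  (1) Intervocalic Voicing: [otasovik] → [odasovik]
  (2) Degemination: no change — [odasovik]
  (3) Final Vowel Raising: no change — [odasovik]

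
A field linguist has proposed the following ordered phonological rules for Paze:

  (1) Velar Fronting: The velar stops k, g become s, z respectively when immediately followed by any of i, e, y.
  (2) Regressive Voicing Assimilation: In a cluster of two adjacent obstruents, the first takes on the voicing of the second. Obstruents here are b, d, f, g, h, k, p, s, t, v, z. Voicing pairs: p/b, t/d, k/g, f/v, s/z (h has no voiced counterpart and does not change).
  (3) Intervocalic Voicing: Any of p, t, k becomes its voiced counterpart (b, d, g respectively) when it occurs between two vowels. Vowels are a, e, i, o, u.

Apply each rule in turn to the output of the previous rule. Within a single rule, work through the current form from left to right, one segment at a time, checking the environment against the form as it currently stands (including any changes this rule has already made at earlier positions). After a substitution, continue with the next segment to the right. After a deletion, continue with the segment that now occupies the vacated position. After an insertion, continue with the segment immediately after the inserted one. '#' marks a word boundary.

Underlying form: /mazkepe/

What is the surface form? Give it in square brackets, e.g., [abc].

[massebe]

(1) Velar Fronting: [mazkepe] → [mazsepe]
(2) Regressive Voicing Assimilation: [mazsepe] → [massepe]
(3) Intervocalic Voicing: [massepe] → [massebe]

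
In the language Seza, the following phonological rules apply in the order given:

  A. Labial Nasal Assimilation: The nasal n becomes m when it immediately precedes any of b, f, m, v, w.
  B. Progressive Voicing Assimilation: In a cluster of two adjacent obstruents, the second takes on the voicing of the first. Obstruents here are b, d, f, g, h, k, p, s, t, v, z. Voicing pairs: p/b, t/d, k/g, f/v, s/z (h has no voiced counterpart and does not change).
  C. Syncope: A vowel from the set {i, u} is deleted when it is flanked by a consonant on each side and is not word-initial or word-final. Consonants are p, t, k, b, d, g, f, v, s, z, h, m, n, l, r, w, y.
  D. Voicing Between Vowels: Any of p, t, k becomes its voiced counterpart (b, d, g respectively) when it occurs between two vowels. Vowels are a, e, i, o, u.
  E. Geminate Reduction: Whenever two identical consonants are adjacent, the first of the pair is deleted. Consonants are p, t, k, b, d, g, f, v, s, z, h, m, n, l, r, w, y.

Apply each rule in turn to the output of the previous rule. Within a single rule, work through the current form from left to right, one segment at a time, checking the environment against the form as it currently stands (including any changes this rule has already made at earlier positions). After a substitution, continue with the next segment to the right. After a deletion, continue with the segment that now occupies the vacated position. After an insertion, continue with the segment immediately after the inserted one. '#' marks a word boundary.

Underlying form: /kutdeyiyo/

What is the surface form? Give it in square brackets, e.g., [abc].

[kteyo]

A Labial Nasal Assimilation: no change — [kutdeyiyo]
B Progressive Voicing Assimilation: [kutdeyiyo] → [kutteyiyo]
C Syncope: [kutteyiyo] → [ktteyyo]
D Voicing Between Vowels: no change — [ktteyyo]
E Geminate Reduction: [ktteyyo] → [kteyo]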